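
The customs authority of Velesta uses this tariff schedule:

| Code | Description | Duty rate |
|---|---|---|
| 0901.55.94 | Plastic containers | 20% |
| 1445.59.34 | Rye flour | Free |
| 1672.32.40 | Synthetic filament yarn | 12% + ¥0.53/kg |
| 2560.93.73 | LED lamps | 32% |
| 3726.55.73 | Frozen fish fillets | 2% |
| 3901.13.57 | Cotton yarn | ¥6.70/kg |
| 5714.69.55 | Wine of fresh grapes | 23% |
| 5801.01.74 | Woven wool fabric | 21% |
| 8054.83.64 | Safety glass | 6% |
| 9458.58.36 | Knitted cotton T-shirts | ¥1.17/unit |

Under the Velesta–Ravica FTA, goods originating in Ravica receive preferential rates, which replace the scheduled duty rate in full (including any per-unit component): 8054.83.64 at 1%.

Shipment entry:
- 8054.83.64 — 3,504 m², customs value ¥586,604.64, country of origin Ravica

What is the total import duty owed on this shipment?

Line 1 (8054.83.64, Ravica, 3,504 m², ¥586,604.64):
Base rate for 8054.83.64 is 6%.
Origin Ravica qualifies under the Velesta–Ravica agreement and 8054.83.64 is covered: preferential rate 1% applies instead.
Duty = ¥586,604.64 × 1% = ¥5,866.05.

¥5,866.05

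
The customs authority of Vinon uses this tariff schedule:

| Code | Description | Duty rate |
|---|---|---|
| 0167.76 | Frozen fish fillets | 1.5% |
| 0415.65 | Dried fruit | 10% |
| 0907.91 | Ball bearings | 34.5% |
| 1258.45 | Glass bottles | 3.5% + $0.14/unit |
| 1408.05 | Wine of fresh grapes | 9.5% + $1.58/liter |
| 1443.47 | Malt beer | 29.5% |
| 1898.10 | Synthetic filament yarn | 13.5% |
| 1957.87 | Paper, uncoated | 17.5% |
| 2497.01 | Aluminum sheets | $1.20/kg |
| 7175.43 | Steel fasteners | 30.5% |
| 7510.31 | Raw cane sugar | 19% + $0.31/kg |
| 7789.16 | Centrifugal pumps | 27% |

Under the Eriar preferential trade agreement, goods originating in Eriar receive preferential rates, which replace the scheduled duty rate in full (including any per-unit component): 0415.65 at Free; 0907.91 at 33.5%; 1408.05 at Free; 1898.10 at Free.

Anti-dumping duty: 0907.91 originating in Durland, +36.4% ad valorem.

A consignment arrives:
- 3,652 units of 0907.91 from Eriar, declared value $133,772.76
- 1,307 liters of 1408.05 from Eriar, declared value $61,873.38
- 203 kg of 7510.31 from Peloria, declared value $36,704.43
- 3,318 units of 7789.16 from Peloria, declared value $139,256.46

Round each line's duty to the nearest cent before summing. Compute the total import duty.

$89,449.88

Line 1 (0907.91, Eriar, 3,652 units, $133,772.76):
Base rate for 0907.91 is 34.5%.
Origin Eriar qualifies under the Vinon–Eriar agreement and 0907.91 is covered: preferential rate 33.5% applies instead.
The additional-duty order on 0907.91 targets Durland, not Eriar; it does not apply.
Duty = $133,772.76 × 33.5% = $44,813.87.
Line 2 (1408.05, Eriar, 1,307 liters, $61,873.38):
Base rate for 1408.05 is 9.5% + $1.58/liter.
Origin Eriar qualifies under the Vinon–Eriar agreement and 1408.05 is covered: preferential rate Free applies instead.
Duty = $61,873.38 × 0% = $0.00.
Line 3 (7510.31, Peloria, 203 kg, $36,704.43):
Base rate for 7510.31 is 19% + $0.31/kg.
Duty = $36,704.43 × 19% + 203 × $0.31 = $7,036.77.
Line 4 (7789.16, Peloria, 3,318 units, $139,256.46):
Base rate for 7789.16 is 27%.
Duty = $139,256.46 × 27% = $37,599.24.
Total = $44,813.87 + $0.00 + $7,036.77 + $37,599.24 = $89,449.88.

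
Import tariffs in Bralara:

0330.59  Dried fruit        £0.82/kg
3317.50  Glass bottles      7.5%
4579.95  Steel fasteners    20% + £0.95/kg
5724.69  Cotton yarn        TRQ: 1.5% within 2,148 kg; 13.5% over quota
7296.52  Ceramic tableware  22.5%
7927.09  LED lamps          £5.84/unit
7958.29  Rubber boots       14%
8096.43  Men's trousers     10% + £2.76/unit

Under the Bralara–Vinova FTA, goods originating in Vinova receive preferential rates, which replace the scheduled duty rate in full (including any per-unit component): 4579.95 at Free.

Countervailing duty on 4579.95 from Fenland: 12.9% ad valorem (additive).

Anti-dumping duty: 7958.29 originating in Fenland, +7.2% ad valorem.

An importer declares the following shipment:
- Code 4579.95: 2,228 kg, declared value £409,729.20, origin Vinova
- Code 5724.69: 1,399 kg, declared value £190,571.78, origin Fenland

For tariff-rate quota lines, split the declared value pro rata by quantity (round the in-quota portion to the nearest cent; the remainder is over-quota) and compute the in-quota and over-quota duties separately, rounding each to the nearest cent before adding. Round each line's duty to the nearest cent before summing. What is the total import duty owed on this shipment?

Line 1 (4579.95, Vinova, 2,228 kg, £409,729.20):
Base rate for 4579.95 is 20% + £0.95/kg.
Origin Vinova qualifies under the Bralara–Vinova agreement and 4579.95 is covered: preferential rate Free applies instead.
The additional-duty order on 4579.95 targets Fenland, not Vinova; it does not apply.
Duty = £409,729.20 × 0% = £0.00.
Line 2 (5724.69, Fenland, 1,399 kg, £190,571.78):
Code 5724.69 is under a tariff-rate quota (threshold 2,148 kg). Quantity 1,399 kg is within the quota, so the in-quota rate 1.5% applies to the full value.
Duty = £190,571.78 × 1.5% = £2,858.58.
Total = £0.00 + £2,858.58 = £2,858.58.

£2,858.58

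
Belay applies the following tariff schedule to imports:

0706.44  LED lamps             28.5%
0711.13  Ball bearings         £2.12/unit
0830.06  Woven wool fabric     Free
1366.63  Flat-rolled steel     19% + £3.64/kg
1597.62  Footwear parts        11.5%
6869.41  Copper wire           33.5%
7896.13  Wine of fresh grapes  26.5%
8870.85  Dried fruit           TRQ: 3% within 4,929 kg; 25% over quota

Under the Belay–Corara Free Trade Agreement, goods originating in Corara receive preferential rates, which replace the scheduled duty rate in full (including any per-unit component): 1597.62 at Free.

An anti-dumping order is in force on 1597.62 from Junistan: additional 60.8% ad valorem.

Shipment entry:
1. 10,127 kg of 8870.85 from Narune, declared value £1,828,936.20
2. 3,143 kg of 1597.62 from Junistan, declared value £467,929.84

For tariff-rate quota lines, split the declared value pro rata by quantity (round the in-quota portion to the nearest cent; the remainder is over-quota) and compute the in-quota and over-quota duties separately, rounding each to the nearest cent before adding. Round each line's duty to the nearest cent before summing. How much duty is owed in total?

£599,708.29

Line 1 (8870.85, Narune, 10,127 kg, £1,828,936.20):
Code 8870.85 is under a tariff-rate quota (threshold 4,929 kg). In-quota: 4,929 kg at 3%; over-quota: 5,198 kg at 25%.
Pro-rata value split: in-quota = £1,828,936.20 × 4,929/10,127 = £890,177.40; over-quota = £1,828,936.20 − £890,177.40 = £938,758.80.
In-quota duty = £890,177.40 × 3% = £26,705.32. Over-quota duty = £938,758.80 × 25% = £234,689.70.
Line duty = £26,705.32 + £234,689.70 = £261,395.02.
Line 2 (1597.62, Junistan, 3,143 kg, £467,929.84):
Base rate for 1597.62 is 11.5%.
1597.62 has an FTA preferential rate, but origin Junistan is not Corara; base rate stands.
Additional duty on 1597.62 from Junistan: +60.8%. Applied ad valorem rate: 11.5% + 60.8% = 72.3%.
Duty = £467,929.84 × 72.3% = £338,313.27.
Total = £261,395.02 + £338,313.27 = £599,708.29.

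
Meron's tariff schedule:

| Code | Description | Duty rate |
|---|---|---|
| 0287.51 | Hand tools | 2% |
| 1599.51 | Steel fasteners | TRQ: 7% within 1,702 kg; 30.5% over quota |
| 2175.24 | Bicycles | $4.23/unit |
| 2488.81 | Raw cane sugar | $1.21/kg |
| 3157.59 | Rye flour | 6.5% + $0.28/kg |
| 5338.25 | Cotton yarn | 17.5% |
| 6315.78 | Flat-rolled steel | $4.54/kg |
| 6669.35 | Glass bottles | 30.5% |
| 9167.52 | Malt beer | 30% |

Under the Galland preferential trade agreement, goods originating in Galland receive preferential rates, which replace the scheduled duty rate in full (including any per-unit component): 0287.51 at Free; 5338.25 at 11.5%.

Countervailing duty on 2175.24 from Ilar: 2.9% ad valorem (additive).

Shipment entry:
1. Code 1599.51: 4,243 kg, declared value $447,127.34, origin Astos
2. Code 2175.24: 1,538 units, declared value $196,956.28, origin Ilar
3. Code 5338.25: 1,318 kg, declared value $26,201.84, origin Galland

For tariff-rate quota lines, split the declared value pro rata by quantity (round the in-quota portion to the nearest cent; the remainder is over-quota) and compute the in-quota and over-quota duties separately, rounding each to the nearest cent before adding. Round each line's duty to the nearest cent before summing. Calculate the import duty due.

$109,455.68

Line 1 (1599.51, Astos, 4,243 kg, $447,127.34):
Code 1599.51 is under a tariff-rate quota (threshold 1,702 kg). In-quota: 1,702 kg at 7%; over-quota: 2,541 kg at 30.5%.
Pro-rata value split: in-quota = $447,127.34 × 1,702/4,243 = $179,356.76; over-quota = $447,127.34 − $179,356.76 = $267,770.58.
In-quota duty = $179,356.76 × 7% = $12,554.97. Over-quota duty = $267,770.58 × 30.5% = $81,670.03.
Line duty = $12,554.97 + $81,670.03 = $94,225.00.
Line 2 (2175.24, Ilar, 1,538 units, $196,956.28):
Base rate for 2175.24 is $4.23/unit.
Additional duty on 2175.24 from Ilar: +2.9% ad valorem. Applied ad valorem rate = 2.9%.
Duty = $196,956.28 × 2.9% + 1,538 × $4.23 = $12,217.47.
Line 3 (5338.25, Galland, 1,318 kg, $26,201.84):
Base rate for 5338.25 is 17.5%.
Origin Galland qualifies under the Meron–Galland agreement and 5338.25 is covered: preferential rate 11.5% applies instead.
Duty = $26,201.84 × 11.5% = $3,013.21.
Total = $94,225.00 + $12,217.47 + $3,013.21 = $109,455.68.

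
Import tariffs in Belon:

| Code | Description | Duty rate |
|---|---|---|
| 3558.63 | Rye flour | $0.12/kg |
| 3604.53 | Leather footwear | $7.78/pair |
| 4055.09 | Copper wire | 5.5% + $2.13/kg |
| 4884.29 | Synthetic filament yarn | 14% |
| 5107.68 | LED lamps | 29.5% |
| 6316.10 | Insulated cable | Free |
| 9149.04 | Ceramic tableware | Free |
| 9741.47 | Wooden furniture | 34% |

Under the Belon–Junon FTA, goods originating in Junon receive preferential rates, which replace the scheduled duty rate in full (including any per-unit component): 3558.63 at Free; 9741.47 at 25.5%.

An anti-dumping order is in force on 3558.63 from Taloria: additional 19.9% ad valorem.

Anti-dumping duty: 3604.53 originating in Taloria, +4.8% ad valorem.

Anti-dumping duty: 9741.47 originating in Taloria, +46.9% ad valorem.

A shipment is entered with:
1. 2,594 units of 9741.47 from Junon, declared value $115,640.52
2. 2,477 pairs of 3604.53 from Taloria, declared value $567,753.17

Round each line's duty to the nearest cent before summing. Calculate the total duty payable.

$76,011.54

Line 1 (9741.47, Junon, 2,594 units, $115,640.52):
Base rate for 9741.47 is 34%.
Origin Junon qualifies under the Belon–Junon agreement and 9741.47 is covered: preferential rate 25.5% applies instead.
The additional-duty order on 9741.47 targets Taloria, not Junon; it does not apply.
Duty = $115,640.52 × 25.5% = $29,488.33.
Line 2 (3604.53, Taloria, 2,477 pairs, $567,753.17):
Base rate for 3604.53 is $7.78/pair.
Additional duty on 3604.53 from Taloria: +4.8% ad valorem. Applied ad valorem rate = 4.8%.
Duty = $567,753.17 × 4.8% + 2,477 × $7.78 = $46,523.21.
Total = $29,488.33 + $46,523.21 = $76,011.54.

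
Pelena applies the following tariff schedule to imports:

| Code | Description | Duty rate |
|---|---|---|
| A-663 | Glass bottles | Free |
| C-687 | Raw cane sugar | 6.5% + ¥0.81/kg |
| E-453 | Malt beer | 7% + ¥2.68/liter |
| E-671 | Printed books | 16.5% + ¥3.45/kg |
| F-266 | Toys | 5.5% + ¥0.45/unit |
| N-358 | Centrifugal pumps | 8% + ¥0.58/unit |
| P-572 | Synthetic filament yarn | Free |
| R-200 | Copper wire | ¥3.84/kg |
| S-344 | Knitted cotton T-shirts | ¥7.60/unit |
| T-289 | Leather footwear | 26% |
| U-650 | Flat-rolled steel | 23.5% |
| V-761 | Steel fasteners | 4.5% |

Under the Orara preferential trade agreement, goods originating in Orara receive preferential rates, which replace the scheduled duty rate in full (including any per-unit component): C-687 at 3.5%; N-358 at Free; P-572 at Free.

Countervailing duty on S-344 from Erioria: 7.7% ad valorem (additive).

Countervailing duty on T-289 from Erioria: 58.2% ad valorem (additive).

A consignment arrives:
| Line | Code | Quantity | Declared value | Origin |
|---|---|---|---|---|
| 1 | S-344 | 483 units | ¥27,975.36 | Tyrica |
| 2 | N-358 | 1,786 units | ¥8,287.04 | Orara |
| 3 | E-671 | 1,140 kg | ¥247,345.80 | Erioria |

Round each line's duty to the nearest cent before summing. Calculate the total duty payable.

Line 1 (S-344, Tyrica, 483 units, ¥27,975.36):
Base rate for S-344 is ¥7.60/unit.
The additional-duty order on S-344 targets Erioria, not Tyrica; it does not apply.
Duty = 483 × ¥7.60 = ¥3,670.80.
Line 2 (N-358, Orara, 1,786 units, ¥8,287.04):
Base rate for N-358 is 8% + ¥0.58/unit.
Origin Orara qualifies under the Pelena–Orara agreement and N-358 is covered: preferential rate Free applies instead.
Duty = ¥8,287.04 × 0% = ¥0.00.
Line 3 (E-671, Erioria, 1,140 kg, ¥247,345.80):
Base rate for E-671 is 16.5% + ¥3.45/kg.
Duty = ¥247,345.80 × 16.5% + 1,140 × ¥3.45 = ¥44,745.06.
Total = ¥3,670.80 + ¥0.00 + ¥44,745.06 = ¥48,415.86.

¥48,415.86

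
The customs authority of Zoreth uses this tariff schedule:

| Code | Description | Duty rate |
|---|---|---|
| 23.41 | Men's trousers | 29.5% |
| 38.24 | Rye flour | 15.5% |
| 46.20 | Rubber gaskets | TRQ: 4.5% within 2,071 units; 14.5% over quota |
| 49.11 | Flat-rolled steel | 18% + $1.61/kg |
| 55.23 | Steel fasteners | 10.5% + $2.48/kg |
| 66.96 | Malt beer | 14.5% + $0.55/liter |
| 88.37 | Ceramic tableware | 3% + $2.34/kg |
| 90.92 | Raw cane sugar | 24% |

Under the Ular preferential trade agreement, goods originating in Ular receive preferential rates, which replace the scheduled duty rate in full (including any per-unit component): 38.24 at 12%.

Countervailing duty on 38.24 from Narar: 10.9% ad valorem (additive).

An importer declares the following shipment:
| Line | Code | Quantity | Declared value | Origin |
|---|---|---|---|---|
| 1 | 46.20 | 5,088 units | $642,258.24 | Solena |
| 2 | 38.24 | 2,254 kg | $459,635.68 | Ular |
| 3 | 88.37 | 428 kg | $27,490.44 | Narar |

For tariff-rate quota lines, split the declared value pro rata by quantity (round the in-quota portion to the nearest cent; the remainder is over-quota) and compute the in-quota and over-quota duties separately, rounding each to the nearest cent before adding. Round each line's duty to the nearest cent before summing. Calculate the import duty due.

Line 1 (46.20, Solena, 5,088 units, $642,258.24):
Code 46.20 is under a tariff-rate quota (threshold 2,071 units). In-quota: 2,071 units at 4.5%; over-quota: 3,017 units at 14.5%.
Pro-rata value split: in-quota = $642,258.24 × 2,071/5,088 = $261,422.33; over-quota = $642,258.24 − $261,422.33 = $380,835.91.
In-quota duty = $261,422.33 × 4.5% = $11,764.00. Over-quota duty = $380,835.91 × 14.5% = $55,221.21.
Line duty = $11,764.00 + $55,221.21 = $66,985.21.
Line 2 (38.24, Ular, 2,254 kg, $459,635.68):
Base rate for 38.24 is 15.5%.
Origin Ular qualifies under the Zoreth–Ular agreement and 38.24 is covered: preferential rate 12% applies instead.
The additional-duty order on 38.24 targets Narar, not Ular; it does not apply.
Duty = $459,635.68 × 12% = $55,156.28.
Line 3 (88.37, Narar, 428 kg, $27,490.44):
Base rate for 88.37 is 3% + $2.34/kg.
Duty = $27,490.44 × 3% + 428 × $2.34 = $1,826.23.
Total = $66,985.21 + $55,156.28 + $1,826.23 = $123,967.72.

$123,967.72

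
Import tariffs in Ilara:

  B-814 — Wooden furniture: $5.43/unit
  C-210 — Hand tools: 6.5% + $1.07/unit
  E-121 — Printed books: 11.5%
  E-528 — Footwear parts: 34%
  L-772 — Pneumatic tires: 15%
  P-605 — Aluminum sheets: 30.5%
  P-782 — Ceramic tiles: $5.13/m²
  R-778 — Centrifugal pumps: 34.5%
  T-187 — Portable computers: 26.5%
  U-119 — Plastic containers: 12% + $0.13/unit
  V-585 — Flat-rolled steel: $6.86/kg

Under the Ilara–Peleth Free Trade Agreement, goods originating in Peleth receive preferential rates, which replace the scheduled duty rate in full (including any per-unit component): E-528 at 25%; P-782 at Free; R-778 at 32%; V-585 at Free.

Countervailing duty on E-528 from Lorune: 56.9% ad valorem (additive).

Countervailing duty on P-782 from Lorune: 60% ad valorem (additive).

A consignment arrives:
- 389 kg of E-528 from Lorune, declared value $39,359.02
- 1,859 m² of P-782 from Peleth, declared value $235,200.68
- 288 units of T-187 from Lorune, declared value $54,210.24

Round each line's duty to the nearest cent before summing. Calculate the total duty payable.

Line 1 (E-528, Lorune, 389 kg, $39,359.02):
Base rate for E-528 is 34%.
E-528 has an FTA preferential rate, but origin Lorune is not Peleth; base rate stands.
Additional duty on E-528 from Lorune: +56.9%. Applied ad valorem rate: 34% + 56.9% = 90.9%.
Duty = $39,359.02 × 90.9% = $35,777.35.
Line 2 (P-782, Peleth, 1,859 m², $235,200.68):
Base rate for P-782 is $5.13/m².
Origin Peleth qualifies under the Ilara–Peleth agreement and P-782 is covered: preferential rate Free applies instead.
The additional-duty order on P-782 targets Lorune, not Peleth; it does not apply.
Duty = $235,200.68 × 0% = $0.00.
Line 3 (T-187, Lorune, 288 units, $54,210.24):
Base rate for T-187 is 26.5%.
Duty = $54,210.24 × 26.5% = $14,365.71.
Total = $35,777.35 + $0.00 + $14,365.71 = $50,143.06.

$50,143.06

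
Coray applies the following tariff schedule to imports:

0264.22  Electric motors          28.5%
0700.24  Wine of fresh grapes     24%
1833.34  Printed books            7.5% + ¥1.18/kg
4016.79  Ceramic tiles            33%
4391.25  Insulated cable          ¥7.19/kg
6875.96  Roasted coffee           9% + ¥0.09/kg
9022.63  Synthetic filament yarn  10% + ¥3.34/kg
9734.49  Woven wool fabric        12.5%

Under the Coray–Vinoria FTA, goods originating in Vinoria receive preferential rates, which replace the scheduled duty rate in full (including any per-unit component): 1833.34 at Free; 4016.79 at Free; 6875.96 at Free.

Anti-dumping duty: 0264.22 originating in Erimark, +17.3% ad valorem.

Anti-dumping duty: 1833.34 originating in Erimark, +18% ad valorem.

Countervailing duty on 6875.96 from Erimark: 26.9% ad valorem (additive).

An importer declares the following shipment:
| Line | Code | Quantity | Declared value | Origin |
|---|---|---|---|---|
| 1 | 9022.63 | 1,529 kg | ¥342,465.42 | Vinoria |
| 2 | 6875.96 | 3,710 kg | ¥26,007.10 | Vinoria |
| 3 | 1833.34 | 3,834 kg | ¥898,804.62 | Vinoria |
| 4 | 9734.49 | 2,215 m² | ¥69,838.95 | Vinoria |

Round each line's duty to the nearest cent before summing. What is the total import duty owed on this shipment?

Line 1 (9022.63, Vinoria, 1,529 kg, ¥342,465.42):
Base rate for 9022.63 is 10% + ¥3.34/kg.
Origin Vinoria is the FTA partner but 9022.63 is not on the preference list; base rate stands.
Duty = ¥342,465.42 × 10% + 1,529 × ¥3.34 = ¥39,353.40.
Line 2 (6875.96, Vinoria, 3,710 kg, ¥26,007.10):
Base rate for 6875.96 is 9% + ¥0.09/kg.
Origin Vinoria qualifies under the Coray–Vinoria agreement and 6875.96 is covered: preferential rate Free applies instead.
The additional-duty order on 6875.96 targets Erimark, not Vinoria; it does not apply.
Duty = ¥26,007.10 × 0% = ¥0.00.
Line 3 (1833.34, Vinoria, 3,834 kg, ¥898,804.62):
Base rate for 1833.34 is 7.5% + ¥1.18/kg.
Origin Vinoria qualifies under the Coray–Vinoria agreement and 1833.34 is covered: preferential rate Free applies instead.
The additional-duty order on 1833.34 targets Erimark, not Vinoria; it does not apply.
Duty = ¥898,804.62 × 0% = ¥0.00.
Line 4 (9734.49, Vinoria, 2,215 m², ¥69,838.95):
Base rate for 9734.49 is 12.5%.
Origin Vinoria is the FTA partner but 9734.49 is not on the preference list; base rate stands.
Duty = ¥69,838.95 × 12.5% = ¥8,729.87.
Total = ¥39,353.40 + ¥0.00 + ¥0.00 + ¥8,729.87 = ¥48,083.27.

¥48,083.27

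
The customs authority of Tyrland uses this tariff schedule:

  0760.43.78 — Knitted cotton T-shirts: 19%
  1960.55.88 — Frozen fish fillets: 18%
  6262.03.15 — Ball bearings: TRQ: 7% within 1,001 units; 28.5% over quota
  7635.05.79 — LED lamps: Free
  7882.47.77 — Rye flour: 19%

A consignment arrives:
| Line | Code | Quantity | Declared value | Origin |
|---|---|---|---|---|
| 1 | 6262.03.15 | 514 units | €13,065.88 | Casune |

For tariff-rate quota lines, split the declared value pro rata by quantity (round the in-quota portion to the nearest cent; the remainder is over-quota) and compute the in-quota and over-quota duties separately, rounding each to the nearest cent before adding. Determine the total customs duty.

€914.61

Line 1 (6262.03.15, Casune, 514 units, €13,065.88):
Code 6262.03.15 is under a tariff-rate quota (threshold 1,001 units). Quantity 514 units is within the quota, so the in-quota rate 7% applies to the full value.
Duty = €13,065.88 × 7% = €914.61.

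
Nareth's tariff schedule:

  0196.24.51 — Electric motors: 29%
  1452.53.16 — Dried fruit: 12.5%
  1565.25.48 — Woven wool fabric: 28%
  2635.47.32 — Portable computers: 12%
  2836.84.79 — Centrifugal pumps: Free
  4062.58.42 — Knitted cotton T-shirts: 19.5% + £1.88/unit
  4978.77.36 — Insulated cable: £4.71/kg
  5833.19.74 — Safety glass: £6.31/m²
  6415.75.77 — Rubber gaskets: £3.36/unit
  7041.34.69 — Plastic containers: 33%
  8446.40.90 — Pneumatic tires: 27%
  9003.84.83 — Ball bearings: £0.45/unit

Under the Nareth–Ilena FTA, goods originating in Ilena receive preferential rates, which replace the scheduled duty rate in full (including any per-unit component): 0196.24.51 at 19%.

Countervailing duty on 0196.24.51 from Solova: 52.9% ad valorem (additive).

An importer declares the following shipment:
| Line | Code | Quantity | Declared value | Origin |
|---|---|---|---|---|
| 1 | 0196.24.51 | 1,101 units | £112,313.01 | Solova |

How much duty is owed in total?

Line 1 (0196.24.51, Solova, 1,101 units, £112,313.01):
Base rate for 0196.24.51 is 29%.
0196.24.51 has an FTA preferential rate, but origin Solova is not Ilena; base rate stands.
Additional duty on 0196.24.51 from Solova: +52.9%. Applied ad valorem rate: 29% + 52.9% = 81.9%.
Duty = £112,313.01 × 81.9% = £91,984.36.

£91,984.36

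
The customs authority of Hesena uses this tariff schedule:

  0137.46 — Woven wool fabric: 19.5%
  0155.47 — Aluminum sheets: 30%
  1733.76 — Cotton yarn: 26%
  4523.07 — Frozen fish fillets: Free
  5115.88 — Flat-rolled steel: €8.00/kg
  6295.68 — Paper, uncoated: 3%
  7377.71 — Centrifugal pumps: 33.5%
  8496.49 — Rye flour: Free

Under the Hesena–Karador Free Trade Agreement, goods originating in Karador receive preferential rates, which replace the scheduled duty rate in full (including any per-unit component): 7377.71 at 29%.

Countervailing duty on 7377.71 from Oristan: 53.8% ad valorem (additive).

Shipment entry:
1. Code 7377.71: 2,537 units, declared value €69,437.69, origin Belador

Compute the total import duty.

Line 1 (7377.71, Belador, 2,537 units, €69,437.69):
Base rate for 7377.71 is 33.5%.
7377.71 has an FTA preferential rate, but origin Belador is not Karador; base rate stands.
The additional-duty order on 7377.71 targets Oristan, not Belador; it does not apply.
Duty = €69,437.69 × 33.5% = €23,261.63.

€23,261.63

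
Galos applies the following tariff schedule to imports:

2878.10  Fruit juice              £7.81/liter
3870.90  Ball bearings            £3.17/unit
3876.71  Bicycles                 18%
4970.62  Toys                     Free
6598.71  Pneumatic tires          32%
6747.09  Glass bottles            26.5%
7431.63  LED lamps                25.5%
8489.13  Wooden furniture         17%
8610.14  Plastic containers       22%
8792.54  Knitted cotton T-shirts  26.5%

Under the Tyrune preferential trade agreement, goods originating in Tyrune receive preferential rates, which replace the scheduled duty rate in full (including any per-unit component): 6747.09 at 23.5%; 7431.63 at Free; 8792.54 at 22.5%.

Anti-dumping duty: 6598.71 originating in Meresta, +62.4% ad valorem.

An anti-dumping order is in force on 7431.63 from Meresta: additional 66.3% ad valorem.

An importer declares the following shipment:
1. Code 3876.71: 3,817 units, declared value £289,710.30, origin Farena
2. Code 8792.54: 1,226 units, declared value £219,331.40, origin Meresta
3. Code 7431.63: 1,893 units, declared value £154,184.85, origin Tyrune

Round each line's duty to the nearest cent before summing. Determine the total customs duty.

Line 1 (3876.71, Farena, 3,817 units, £289,710.30):
Base rate for 3876.71 is 18%.
Duty = £289,710.30 × 18% = £52,147.85.
Line 2 (8792.54, Meresta, 1,226 units, £219,331.40):
Base rate for 8792.54 is 26.5%.
8792.54 has an FTA preferential rate, but origin Meresta is not Tyrune; base rate stands.
Duty = £219,331.40 × 26.5% = £58,122.82.
Line 3 (7431.63, Tyrune, 1,893 units, £154,184.85):
Base rate for 7431.63 is 25.5%.
Origin Tyrune qualifies under the Galos–Tyrune agreement and 7431.63 is covered: preferential rate Free applies instead.
The additional-duty order on 7431.63 targets Meresta, not Tyrune; it does not apply.
Duty = £154,184.85 × 0% = £0.00.
Total = £52,147.85 + £58,122.82 + £0.00 = £110,270.67.

£110,270.67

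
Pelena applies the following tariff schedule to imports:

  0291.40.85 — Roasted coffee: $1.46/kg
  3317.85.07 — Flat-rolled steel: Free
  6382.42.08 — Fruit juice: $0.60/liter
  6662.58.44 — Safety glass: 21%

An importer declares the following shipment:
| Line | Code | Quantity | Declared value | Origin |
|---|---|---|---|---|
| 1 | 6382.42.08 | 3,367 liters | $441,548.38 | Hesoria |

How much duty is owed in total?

$2,020.20

Line 1 (6382.42.08, Hesoria, 3,367 liters, $441,548.38):
Base rate for 6382.42.08 is $0.60/liter.
Duty = 3,367 × $0.60 = $2,020.20.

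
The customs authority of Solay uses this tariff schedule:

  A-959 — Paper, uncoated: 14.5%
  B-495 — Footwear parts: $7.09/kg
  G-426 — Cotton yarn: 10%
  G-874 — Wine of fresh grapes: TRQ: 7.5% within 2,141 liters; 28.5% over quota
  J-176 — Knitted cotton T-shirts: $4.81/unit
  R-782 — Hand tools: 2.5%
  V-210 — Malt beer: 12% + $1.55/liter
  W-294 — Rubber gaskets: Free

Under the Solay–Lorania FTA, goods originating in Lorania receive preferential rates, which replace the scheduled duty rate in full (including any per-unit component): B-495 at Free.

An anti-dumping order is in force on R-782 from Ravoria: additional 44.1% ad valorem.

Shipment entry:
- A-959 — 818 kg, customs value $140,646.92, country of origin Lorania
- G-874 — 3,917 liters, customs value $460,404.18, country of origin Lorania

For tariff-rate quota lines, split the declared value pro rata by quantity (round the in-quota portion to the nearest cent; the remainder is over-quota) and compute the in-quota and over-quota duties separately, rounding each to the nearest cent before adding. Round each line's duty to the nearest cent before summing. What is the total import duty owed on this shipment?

Line 1 (A-959, Lorania, 818 kg, $140,646.92):
Base rate for A-959 is 14.5%.
Origin Lorania is the FTA partner but A-959 is not on the preference list; base rate stands.
Duty = $140,646.92 × 14.5% = $20,393.80.
Line 2 (G-874, Lorania, 3,917 liters, $460,404.18):
Code G-874 is under a tariff-rate quota (threshold 2,141 liters). In-quota: 2,141 liters at 7.5%; over-quota: 1,776 liters at 28.5%.
Pro-rata value split: in-quota = $460,404.18 × 2,141/3,917 = $251,653.14; over-quota = $460,404.18 − $251,653.14 = $208,751.04.
In-quota duty = $251,653.14 × 7.5% = $18,873.99. Over-quota duty = $208,751.04 × 28.5% = $59,494.05.
Line duty = $18,873.99 + $59,494.05 = $78,368.04.
Total = $20,393.80 + $78,368.04 = $98,761.84.

$98,761.84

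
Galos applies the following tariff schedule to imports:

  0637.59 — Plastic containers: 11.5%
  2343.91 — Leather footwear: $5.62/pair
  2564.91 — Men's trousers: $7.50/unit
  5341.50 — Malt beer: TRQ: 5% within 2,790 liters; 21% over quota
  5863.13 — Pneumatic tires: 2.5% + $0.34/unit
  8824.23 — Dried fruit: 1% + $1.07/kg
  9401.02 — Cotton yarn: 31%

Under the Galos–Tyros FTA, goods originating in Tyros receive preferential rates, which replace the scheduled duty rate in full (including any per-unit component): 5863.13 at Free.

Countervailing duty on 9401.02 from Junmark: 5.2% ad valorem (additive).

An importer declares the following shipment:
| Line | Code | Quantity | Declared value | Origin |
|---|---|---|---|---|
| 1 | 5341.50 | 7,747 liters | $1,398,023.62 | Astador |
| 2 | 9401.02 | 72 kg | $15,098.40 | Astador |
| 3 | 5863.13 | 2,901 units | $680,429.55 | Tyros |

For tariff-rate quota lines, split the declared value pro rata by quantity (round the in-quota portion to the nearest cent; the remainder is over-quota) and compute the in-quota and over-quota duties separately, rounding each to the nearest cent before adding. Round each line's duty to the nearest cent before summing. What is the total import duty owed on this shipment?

Line 1 (5341.50, Astador, 7,747 liters, $1,398,023.62):
Code 5341.50 is under a tariff-rate quota (threshold 2,790 liters). In-quota: 2,790 liters at 5%; over-quota: 4,957 liters at 21%.
Pro-rata value split: in-quota = $1,398,023.62 × 2,790/7,747 = $503,483.40; over-quota = $1,398,023.62 − $503,483.40 = $894,540.22.
In-quota duty = $503,483.40 × 5% = $25,174.17. Over-quota duty = $894,540.22 × 21% = $187,853.45.
Line duty = $25,174.17 + $187,853.45 = $213,027.62.
Line 2 (9401.02, Astador, 72 kg, $15,098.40):
Base rate for 9401.02 is 31%.
The additional-duty order on 9401.02 targets Junmark, not Astador; it does not apply.
Duty = $15,098.40 × 31% = $4,680.50.
Line 3 (5863.13, Tyros, 2,901 units, $680,429.55):
Base rate for 5863.13 is 2.5% + $0.34/unit.
Origin Tyros qualifies under the Galos–Tyros agreement and 5863.13 is covered: preferential rate Free applies instead.
Duty = $680,429.55 × 0% = $0.00.
Total = $213,027.62 + $4,680.50 + $0.00 = $217,708.12.

$217,708.12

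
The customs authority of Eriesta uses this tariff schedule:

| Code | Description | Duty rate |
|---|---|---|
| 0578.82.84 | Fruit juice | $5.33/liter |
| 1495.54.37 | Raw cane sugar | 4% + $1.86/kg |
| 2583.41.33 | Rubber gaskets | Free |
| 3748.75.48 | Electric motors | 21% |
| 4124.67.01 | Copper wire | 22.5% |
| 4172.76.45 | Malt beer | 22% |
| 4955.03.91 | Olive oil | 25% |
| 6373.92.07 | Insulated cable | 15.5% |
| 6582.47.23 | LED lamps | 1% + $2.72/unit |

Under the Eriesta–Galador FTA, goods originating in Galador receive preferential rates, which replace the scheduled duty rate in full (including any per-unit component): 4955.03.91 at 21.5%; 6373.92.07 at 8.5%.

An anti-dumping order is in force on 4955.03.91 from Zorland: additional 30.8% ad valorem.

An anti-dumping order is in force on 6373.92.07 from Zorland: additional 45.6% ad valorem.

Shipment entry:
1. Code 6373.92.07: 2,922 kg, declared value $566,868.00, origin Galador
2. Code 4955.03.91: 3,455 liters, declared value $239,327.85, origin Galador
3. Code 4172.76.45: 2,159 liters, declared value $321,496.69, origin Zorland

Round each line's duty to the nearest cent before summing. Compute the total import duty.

Line 1 (6373.92.07, Galador, 2,922 kg, $566,868.00):
Base rate for 6373.92.07 is 15.5%.
Origin Galador qualifies under the Eriesta–Galador agreement and 6373.92.07 is covered: preferential rate 8.5% applies instead.
The additional-duty order on 6373.92.07 targets Zorland, not Galador; it does not apply.
Duty = $566,868.00 × 8.5% = $48,183.78.
Line 2 (4955.03.91, Galador, 3,455 liters, $239,327.85):
Base rate for 4955.03.91 is 25%.
Origin Galador qualifies under the Eriesta–Galador agreement and 4955.03.91 is covered: preferential rate 21.5% applies instead.
The additional-duty order on 4955.03.91 targets Zorland, not Galador; it does not apply.
Duty = $239,327.85 × 21.5% = $51,455.49.
Line 3 (4172.76.45, Zorland, 2,159 liters, $321,496.69):
Base rate for 4172.76.45 is 22%.
Duty = $321,496.69 × 22% = $70,729.27.
Total = $48,183.78 + $51,455.49 + $70,729.27 = $170,368.54.

$170,368.54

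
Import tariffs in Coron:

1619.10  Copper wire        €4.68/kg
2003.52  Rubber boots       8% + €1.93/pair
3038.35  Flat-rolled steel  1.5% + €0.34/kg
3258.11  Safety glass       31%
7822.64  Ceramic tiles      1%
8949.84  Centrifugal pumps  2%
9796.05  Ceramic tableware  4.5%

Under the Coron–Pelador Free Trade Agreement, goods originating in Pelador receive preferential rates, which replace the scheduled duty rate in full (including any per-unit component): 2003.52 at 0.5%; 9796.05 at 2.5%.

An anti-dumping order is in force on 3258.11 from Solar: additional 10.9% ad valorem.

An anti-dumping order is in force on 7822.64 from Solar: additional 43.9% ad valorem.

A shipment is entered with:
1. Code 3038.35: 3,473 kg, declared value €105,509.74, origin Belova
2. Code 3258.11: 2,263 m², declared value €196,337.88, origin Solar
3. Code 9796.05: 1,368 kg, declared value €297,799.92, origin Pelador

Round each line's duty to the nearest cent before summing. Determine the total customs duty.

Line 1 (3038.35, Belova, 3,473 kg, €105,509.74):
Base rate for 3038.35 is 1.5% + €0.34/kg.
Duty = €105,509.74 × 1.5% + 3,473 × €0.34 = €2,763.47.
Line 2 (3258.11, Solar, 2,263 m², €196,337.88):
Base rate for 3258.11 is 31%.
Additional duty on 3258.11 from Solar: +10.9%. Applied ad valorem rate: 31% + 10.9% = 41.9%.
Duty = €196,337.88 × 41.9% = €82,265.57.
Line 3 (9796.05, Pelador, 1,368 kg, €297,799.92):
Base rate for 9796.05 is 4.5%.
Origin Pelador qualifies under the Coron–Pelador agreement and 9796.05 is covered: preferential rate 2.5% applies instead.
Duty = €297,799.92 × 2.5% = €7,445.00.
Total = €2,763.47 + €82,265.57 + €7,445.00 = €92,474.04.

€92,474.04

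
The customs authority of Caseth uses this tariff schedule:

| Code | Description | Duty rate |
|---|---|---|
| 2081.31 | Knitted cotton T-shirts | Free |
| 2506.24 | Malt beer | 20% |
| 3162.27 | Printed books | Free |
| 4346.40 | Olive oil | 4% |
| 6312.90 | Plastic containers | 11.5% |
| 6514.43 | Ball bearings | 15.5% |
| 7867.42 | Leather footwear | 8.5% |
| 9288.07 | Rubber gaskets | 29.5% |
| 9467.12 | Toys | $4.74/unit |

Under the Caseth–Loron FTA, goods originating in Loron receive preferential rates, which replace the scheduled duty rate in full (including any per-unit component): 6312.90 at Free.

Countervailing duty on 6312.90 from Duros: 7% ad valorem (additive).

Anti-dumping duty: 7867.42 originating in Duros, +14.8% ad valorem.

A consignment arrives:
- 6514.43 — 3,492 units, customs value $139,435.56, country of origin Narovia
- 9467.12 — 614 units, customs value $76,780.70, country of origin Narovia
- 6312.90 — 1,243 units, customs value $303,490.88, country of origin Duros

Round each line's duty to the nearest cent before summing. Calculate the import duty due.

Line 1 (6514.43, Narovia, 3,492 units, $139,435.56):
Base rate for 6514.43 is 15.5%.
Duty = $139,435.56 × 15.5% = $21,612.51.
Line 2 (9467.12, Narovia, 614 units, $76,780.70):
Base rate for 9467.12 is $4.74/unit.
Duty = 614 × $4.74 = $2,910.36.
Line 3 (6312.90, Duros, 1,243 units, $303,490.88):
Base rate for 6312.90 is 11.5%.
6312.90 has an FTA preferential rate, but origin Duros is not Loron; base rate stands.
Additional duty on 6312.90 from Duros: +7%. Applied ad valorem rate: 11.5% + 7% = 18.5%.
Duty = $303,490.88 × 18.5% = $56,145.81.
Total = $21,612.51 + $2,910.36 + $56,145.81 = $80,668.68.

$80,668.68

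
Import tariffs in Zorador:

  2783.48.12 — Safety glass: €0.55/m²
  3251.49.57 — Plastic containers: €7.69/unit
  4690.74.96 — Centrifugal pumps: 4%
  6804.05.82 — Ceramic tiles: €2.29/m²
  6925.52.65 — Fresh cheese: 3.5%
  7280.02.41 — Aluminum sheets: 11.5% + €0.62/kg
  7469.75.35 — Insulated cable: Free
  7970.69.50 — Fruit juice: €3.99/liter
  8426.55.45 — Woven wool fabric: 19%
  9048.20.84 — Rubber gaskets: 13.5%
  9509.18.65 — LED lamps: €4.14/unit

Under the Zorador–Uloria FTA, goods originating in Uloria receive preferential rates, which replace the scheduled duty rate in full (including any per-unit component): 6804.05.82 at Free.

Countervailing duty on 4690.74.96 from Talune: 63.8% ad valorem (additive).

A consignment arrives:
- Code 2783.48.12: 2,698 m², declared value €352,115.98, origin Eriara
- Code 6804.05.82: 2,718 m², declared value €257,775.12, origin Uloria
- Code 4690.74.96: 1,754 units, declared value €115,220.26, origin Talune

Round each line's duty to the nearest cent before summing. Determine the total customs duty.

€79,603.24

Line 1 (2783.48.12, Eriara, 2,698 m², €352,115.98):
Base rate for 2783.48.12 is €0.55/m².
Duty = 2,698 × €0.55 = €1,483.90.
Line 2 (6804.05.82, Uloria, 2,718 m², €257,775.12):
Base rate for 6804.05.82 is €2.29/m².
Origin Uloria qualifies under the Zorador–Uloria agreement and 6804.05.82 is covered: preferential rate Free applies instead.
Duty = €257,775.12 × 0% = €0.00.
Line 3 (4690.74.96, Talune, 1,754 units, €115,220.26):
Base rate for 4690.74.96 is 4%.
Additional duty on 4690.74.96 from Talune: +63.8%. Applied ad valorem rate: 4% + 63.8% = 67.8%.
Duty = €115,220.26 × 67.8% = €78,119.34.
Total = €1,483.90 + €0.00 + €78,119.34 = €79,603.24.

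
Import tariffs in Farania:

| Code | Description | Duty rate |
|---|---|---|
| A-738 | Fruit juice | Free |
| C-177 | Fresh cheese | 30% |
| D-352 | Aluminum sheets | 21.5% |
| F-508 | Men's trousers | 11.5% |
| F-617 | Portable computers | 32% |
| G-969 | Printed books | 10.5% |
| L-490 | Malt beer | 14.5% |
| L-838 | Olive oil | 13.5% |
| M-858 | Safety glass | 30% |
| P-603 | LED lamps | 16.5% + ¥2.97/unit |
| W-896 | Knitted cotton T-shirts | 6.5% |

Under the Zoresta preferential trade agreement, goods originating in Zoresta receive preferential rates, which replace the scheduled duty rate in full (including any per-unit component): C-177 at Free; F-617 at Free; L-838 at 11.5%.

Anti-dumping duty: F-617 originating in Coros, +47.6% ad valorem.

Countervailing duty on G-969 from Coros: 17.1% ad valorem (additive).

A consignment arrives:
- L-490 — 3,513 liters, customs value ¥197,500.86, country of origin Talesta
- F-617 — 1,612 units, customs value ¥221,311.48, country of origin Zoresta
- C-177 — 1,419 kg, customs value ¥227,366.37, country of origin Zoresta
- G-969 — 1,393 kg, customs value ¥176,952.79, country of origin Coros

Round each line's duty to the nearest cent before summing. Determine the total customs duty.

¥77,476.59

Line 1 (L-490, Talesta, 3,513 liters, ¥197,500.86):
Base rate for L-490 is 14.5%.
Duty = ¥197,500.86 × 14.5% = ¥28,637.62.
Line 2 (F-617, Zoresta, 1,612 units, ¥221,311.48):
Base rate for F-617 is 32%.
Origin Zoresta qualifies under the Farania–Zoresta agreement and F-617 is covered: preferential rate Free applies instead.
The additional-duty order on F-617 targets Coros, not Zoresta; it does not apply.
Duty = ¥221,311.48 × 0% = ¥0.00.
Line 3 (C-177, Zoresta, 1,419 kg, ¥227,366.37):
Base rate for C-177 is 30%.
Origin Zoresta qualifies under the Farania–Zoresta agreement and C-177 is covered: preferential rate Free applies instead.
Duty = ¥227,366.37 × 0% = ¥0.00.
Line 4 (G-969, Coros, 1,393 kg, ¥176,952.79):
Base rate for G-969 is 10.5%.
Additional duty on G-969 from Coros: +17.1%. Applied ad valorem rate: 10.5% + 17.1% = 27.6%.
Duty = ¥176,952.79 × 27.6% = ¥48,838.97.
Total = ¥28,637.62 + ¥0.00 + ¥0.00 + ¥48,838.97 = ¥77,476.59.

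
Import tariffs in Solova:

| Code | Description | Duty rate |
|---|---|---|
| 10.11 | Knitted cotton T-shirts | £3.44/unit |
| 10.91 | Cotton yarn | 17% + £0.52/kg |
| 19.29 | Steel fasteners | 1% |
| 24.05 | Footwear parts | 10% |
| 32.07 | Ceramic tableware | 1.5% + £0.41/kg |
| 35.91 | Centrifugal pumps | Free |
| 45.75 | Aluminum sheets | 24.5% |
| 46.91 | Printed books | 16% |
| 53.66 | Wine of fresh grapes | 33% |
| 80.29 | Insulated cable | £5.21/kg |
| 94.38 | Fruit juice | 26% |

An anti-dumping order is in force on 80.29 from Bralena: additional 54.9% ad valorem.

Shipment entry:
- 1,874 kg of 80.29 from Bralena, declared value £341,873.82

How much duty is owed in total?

Line 1 (80.29, Bralena, 1,874 kg, £341,873.82):
Base rate for 80.29 is £5.21/kg.
Additional duty on 80.29 from Bralena: +54.9% ad valorem. Applied ad valorem rate = 54.9%.
Duty = £341,873.82 × 54.9% + 1,874 × £5.21 = £197,452.27.

£197,452.27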